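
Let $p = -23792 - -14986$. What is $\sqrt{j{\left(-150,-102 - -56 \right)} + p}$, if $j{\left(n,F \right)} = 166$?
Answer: $24 i \sqrt{15} \approx 92.952 i$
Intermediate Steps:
$p = -8806$ ($p = -23792 + 14986 = -8806$)
$\sqrt{j{\left(-150,-102 - -56 \right)} + p} = \sqrt{166 - 8806} = \sqrt{-8640} = 24 i \sqrt{15}$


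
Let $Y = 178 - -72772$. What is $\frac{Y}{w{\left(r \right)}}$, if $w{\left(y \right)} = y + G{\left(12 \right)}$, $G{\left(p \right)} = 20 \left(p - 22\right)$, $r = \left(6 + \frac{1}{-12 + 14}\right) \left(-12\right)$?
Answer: $- \frac{36475}{139} \approx -262.41$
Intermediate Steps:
$r = -78$ ($r = \left(6 + \frac{1}{2}\right) \left(-12\right) = \frac{13}{2} \left(-12\right) = -78$)
$G{\left(p \right)} = -440 + 20 p$ ($G{\left(p \right)} = 20 \left(-22 + p\right) = -440 + 20 p$)
$Y = 72950$ ($Y = 178 + 72772 = 72950$)
$w{\left(y \right)} = -200 + y$ ($w{\left(y \right)} = y + \left(-440 + 20 \cdot 12\right) = y + \left(-440 + 240\right) = y - 200 = -200 + y$)
$\frac{Y}{w{\left(r \right)}} = \frac{72950}{-200 - 78} = \frac{72950}{-278} = 72950 \left(- \frac{1}{278}\right) = - \frac{36475}{139}$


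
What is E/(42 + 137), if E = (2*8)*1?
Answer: 16/179 ≈ 0.089386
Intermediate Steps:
E = 16 (E = 16*1 = 16)
E/(42 + 137) = 16/(42 + 137) = 16/179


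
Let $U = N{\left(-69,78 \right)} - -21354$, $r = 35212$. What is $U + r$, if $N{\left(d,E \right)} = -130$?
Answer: $56436$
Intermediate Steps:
$U = 21224$ ($U = -130 - -21354 = -130 + 21354 = 21224$)
$U + r = 21224 + 35212 = 56436$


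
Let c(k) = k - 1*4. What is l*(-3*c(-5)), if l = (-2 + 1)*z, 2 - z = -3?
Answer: -135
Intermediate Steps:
z = 5 (z = 2 - 1*(-3) = 2 + 3 = 5)
c(k) = -4 + k (c(k) = k - 4 = -4 + k)
l = -5 (l = (-2 + 1)*5 = -1*5 = -5)
l*(-3*c(-5)) = -(-15)*(-4 - 5) = -(-15)*(-9) = -5*27 = -135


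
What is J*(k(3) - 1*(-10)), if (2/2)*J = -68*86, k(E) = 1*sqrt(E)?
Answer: -58480 - 5848*sqrt(3) ≈ -68609.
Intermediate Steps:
k(E) = sqrt(E)
J = -5848 (J = -68*86 = -5848)
J*(k(3) - 1*(-10)) = -5848*(sqrt(3) - 1*(-10)) = -5848*(sqrt(3) + 10) = -5848*(10 + sqrt(3)) = -58480 - 5848*sqrt(3)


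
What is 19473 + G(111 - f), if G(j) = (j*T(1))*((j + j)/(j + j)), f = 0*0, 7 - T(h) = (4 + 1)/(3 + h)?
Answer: 80445/4 ≈ 20111.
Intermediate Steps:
T(h) = 7 - 5/(3 + h) (T(h) = 7 - (4 + 1)/(3 + h) = 7 - 5/(3 + h))
f = 0
G(j) = 23*j/4 (G(j) = (j*((16 + 7*1)/(3 + 1)))*((j + j)/(j + j)) = (j*((16 + 7)/4))*((2*j)/((2*j))) = (j*((¼)*23))*((2*j)*(1/(2*j))) = (j*(23/4))*1 = (23*j/4)*1 = 23*j/4)
19473 + G(111 - f) = 19473 + 23*(111 - 1*0)/4 = 19473 + 23*(111 + 0)/4 = 19473 + (23/4)*111 = 19473 + 2553/4 = 80445/4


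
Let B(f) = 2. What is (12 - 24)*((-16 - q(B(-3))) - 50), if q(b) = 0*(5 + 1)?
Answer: 792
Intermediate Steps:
q(b) = 0 (q(b) = 0*6 = 0)
(12 - 24)*((-16 - q(B(-3))) - 50) = (12 - 24)*((-16 - 1*0) - 50) = -12*((-16 + 0) - 50) = -12*(-16 - 50) = -12*(-66) = 792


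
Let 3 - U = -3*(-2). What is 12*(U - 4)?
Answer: -84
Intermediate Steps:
U = -3 (U = 3 - (-3)*(-2) = 3 - 1*6 = 3 - 6 = -3)
12*(U - 4) = 12*(-3 - 4) = 12*(-7) = -84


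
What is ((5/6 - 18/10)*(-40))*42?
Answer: 1624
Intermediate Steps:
((5/6 - 18/10)*(-40))*42 = ((5*(⅙) - 18*⅒)*(-40))*42 = ((⅚ - 9/5)*(-40))*42 = -29/30*(-40)*42 = (116/3)*42 = 1624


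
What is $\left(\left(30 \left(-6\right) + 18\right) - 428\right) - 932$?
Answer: $-1522$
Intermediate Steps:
$\left(\left(30 \left(-6\right) + 18\right) - 428\right) - 932 = \left(\left(-180 + 18\right) - 428\right) - 932 = \left(-162 - 428\right) - 932 = -590 - 932 = -1522$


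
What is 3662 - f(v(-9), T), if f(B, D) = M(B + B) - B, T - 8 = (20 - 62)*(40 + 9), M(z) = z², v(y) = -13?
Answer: 2973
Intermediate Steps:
T = -2050 (T = 8 + (20 - 62)*(40 + 9) = 8 - 42*49 = 8 - 2058 = -2050)
f(B, D) = -B + 4*B² (f(B, D) = (B + B)² - B = (2*B)² - B = 4*B² - B = -B + 4*B²)
3662 - f(v(-9), T) = 3662 - (-13)*(-1 + 4*(-13)) = 3662 - (-13)*(-1 - 52) = 3662 - (-13)*(-53) = 3662 - 1*689 = 3662 - 689 = 2973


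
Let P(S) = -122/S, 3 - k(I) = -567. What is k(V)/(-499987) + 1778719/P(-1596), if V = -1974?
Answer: 709690428534324/30499207 ≈ 2.3269e+7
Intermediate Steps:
k(I) = 570 (k(I) = 3 - 1*(-567) = 3 + 567 = 570)
k(V)/(-499987) + 1778719/P(-1596) = 570/(-499987) + 1778719/((-122/(-1596))) = 570*(-1/499987) + 1778719/((-122*(-1/1596))) = -570/499987 + 1778719/(61/798) = -570/499987 + 1778719*(798/61) = -570/499987 + 1419417762/61 = 709690428534324/30499207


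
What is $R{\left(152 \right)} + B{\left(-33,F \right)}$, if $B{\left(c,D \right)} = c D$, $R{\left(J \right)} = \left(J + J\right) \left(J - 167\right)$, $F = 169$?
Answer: $-10137$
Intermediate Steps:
$R{\left(J \right)} = 2 J \left(-167 + J\right)$
$B{\left(c,D \right)} = D c$
$R{\left(152 \right)} + B{\left(-33,F \right)} = 2 \cdot 152 \left(-167 + 152\right) + 169 \left(-33\right) = 2 \cdot 152 \left(-15\right) - 5577 = -4560 - 5577 = -10137$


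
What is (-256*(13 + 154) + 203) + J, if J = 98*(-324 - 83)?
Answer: -82435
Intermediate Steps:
J = -39886 (J = 98*(-407) = -39886)
(-256*(13 + 154) + 203) + J = (-256*(13 + 154) + 203) - 39886 = (-256*167 + 203) - 39886 = (-42752 + 203) - 39886 = -42549 - 39886 = -82435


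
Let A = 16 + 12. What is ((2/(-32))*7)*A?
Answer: -49/4 ≈ -12.250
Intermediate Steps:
A = 28
((2/(-32))*7)*A = ((2/(-32))*7)*28 = ((2*(-1/32))*7)*28 = -1/16*7*28 = -7/16*28 = -49/4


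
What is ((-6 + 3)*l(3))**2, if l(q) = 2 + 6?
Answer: 576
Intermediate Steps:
l(q) = 8
((-6 + 3)*l(3))**2 = ((-6 + 3)*8)**2 = (-3*8)**2 = (-24)**2 = 576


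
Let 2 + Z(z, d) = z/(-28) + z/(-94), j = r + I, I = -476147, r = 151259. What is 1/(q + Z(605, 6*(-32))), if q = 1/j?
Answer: -106888152/3211274543 ≈ -0.033285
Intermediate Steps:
j = -324888 (j = 151259 - 476147 = -324888)
Z(z, d) = -2 - 61*z/1316 (Z(z, d) = -2 + (z/(-28) + z/(-94)) = -2 + (z*(-1/28) + z*(-1/94)) = -2 + (-z/28 - z/94) = -2 - 61*z/1316)
q = -1/324888 (q = 1/(-324888) = -1/324888 ≈ -3.0780e-6)
1/(q + Z(605, 6*(-32))) = 1/(-1/324888 + (-2 - 61/1316*605)) = 1/(-1/324888 + (-2 - 36905/1316)) = 1/(-1/324888 - 39537/1316) = 1/(-3211274543/106888152) = -106888152/3211274543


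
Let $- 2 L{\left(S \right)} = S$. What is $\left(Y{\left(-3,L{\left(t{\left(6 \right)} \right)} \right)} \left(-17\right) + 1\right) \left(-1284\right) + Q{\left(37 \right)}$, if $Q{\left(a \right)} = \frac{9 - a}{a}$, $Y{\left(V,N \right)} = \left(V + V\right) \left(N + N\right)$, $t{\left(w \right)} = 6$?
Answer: $\frac{29027360}{37} \approx 7.8452 \cdot 10^{5}$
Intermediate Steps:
$L{\left(S \right)} = - \frac{S}{2}$
$Y{\left(V,N \right)} = 4 N V$ ($Y{\left(V,N \right)} = 2 V 2 N = 4 N V$)
$Q{\left(a \right)} = \frac{9 - a}{a}$
$\left(Y{\left(-3,L{\left(t{\left(6 \right)} \right)} \right)} \left(-17\right) + 1\right) \left(-1284\right) + Q{\left(37 \right)} = \left(4 \left(\left(- \frac{1}{2}\right) 6\right) \left(-3\right) \left(-17\right) + 1\right) \left(-1284\right) + \frac{9 - 37}{37} = \left(4 \left(-3\right) \left(-3\right) \left(-17\right) + 1\right) \left(-1284\right) + \frac{9 - 37}{37} = \left(36 \left(-17\right) + 1\right) \left(-1284\right) + \frac{1}{37} \left(-28\right) = \left(-612 + 1\right) \left(-1284\right) - \frac{28}{37} = \left(-611\right) \left(-1284\right) - \frac{28}{37} = 784524 - \frac{28}{37} = \frac{29027360}{37}$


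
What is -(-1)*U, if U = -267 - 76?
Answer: -343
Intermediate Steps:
U = -343
-(-1)*U = -(-1)*(-343) = -1*343 = -343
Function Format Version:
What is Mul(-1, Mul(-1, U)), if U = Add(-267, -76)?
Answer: -343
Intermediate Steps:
U = -343
Mul(-1, Mul(-1, U)) = Mul(-1, Mul(-1, -343)) = Mul(-1, 343) = -343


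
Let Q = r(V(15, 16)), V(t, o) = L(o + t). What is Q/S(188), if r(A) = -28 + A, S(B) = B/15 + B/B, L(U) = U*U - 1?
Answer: 13980/203 ≈ 68.867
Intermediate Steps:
L(U) = -1 + U**2 (L(U) = U**2 - 1 = -1 + U**2)
V(t, o) = -1 + (o + t)**2
S(B) = 1 + B/15 (S(B) = B*(1/15) + 1 = B/15 + 1 = 1 + B/15)
Q = 932 (Q = -28 + (-1 + (16 + 15)**2) = -28 + (-1 + 31**2) = -28 + (-1 + 961) = -28 + 960 = 932)
Q/S(188) = 932/(1 + (1/15)*188) = 932/(1 + 188/15) = 932/(203/15) = 932*(15/203) = 13980/203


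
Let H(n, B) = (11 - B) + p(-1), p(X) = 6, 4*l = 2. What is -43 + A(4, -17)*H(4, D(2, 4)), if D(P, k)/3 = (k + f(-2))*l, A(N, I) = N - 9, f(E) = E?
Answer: -113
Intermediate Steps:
l = 1/2 (l = (1/4)*2 = 1/2 ≈ 0.50000)
A(N, I) = -9 + N
D(P, k) = -3 + 3*k/2 (D(P, k) = 3*((k - 2)*(1/2)) = 3*((-2 + k)*(1/2)) = 3*(-1 + k/2) = -3 + 3*k/2)
H(n, B) = 17 - B (H(n, B) = (11 - B) + 6 = 17 - B)
-43 + A(4, -17)*H(4, D(2, 4)) = -43 + (-9 + 4)*(17 - (-3 + (3/2)*4)) = -43 - 5*(17 - (-3 + 6)) = -43 - 5*(17 - 1*3) = -43 - 5*(17 - 3) = -43 - 5*14 = -43 - 70 = -113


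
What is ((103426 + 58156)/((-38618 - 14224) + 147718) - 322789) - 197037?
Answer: -24659424997/47438 ≈ -5.1982e+5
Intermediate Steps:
((103426 + 58156)/((-38618 - 14224) + 147718) - 322789) - 197037 = (161582/(-52842 + 147718) - 322789) - 197037 = (161582/94876 - 322789) - 197037 = (161582*(1/94876) - 322789) - 197037 = (80791/47438 - 322789) - 197037 = -15312383791/47438 - 197037 = -24659424997/47438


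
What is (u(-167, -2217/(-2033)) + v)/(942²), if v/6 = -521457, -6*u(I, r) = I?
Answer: -18772285/5324184 ≈ -3.5259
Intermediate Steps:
u(I, r) = -I/6
v = -3128742 (v = 6*(-521457) = -3128742)
(u(-167, -2217/(-2033)) + v)/(942²) = (-⅙*(-167) - 3128742)/(942²) = (167/6 - 3128742)/887364 = -18772285/6*1/887364 = -18772285/5324184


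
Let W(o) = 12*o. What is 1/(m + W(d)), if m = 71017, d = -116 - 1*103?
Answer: 1/68389 ≈ 1.4622e-5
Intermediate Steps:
d = -219 (d = -116 - 103 = -219)
1/(m + W(d)) = 1/(71017 + 12*(-219)) = 1/(71017 - 2628) = 1/68389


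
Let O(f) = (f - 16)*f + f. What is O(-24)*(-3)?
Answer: -2808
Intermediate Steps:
O(f) = f + f*(-16 + f) (O(f) = (-16 + f)*f + f = f*(-16 + f) + f = f + f*(-16 + f))
O(-24)*(-3) = -24*(-15 - 24)*(-3) = -24*(-39)*(-3) = 936*(-3) = -2808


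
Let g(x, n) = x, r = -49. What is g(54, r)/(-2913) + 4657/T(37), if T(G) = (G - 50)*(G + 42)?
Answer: -4540433/997217 ≈ -4.5531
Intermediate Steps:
T(G) = (-50 + G)*(42 + G)
g(54, r)/(-2913) + 4657/T(37) = 54/(-2913) + 4657/(-2100 + 37² - 8*37) = 54*(-1/2913) + 4657/(-2100 + 1369 - 296) = -18/971 + 4657/(-1027) = -18/971 + 4657*(-1/1027) = -18/971 - 4657/1027 = -4540433/997217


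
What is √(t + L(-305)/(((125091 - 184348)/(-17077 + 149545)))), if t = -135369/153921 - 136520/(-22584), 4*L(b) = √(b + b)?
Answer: √(380511785769521134718931414 - 41168557313904643802343549*I*√610)/8582763791877 ≈ 3.1546 - 2.1877*I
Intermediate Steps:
L(b) = √2*√b/4 (L(b) = √(b + b)/4 = √(2*b)/4 = (√2*√b)/4 = √2*√b/4)
t = 748171726/144839661 (t = -135369*1/153921 - 136520*(-1/22584) = -45123/51307 + 17065/2823 = 748171726/144839661 ≈ 5.1655)
√(t + L(-305)/(((125091 - 184348)/(-17077 + 149545)))) = √(748171726/144839661 + (√2*√(-305)/4)/(((125091 - 184348)/(-17077 + 149545)))) = √(748171726/144839661 + (√2*(I*√305)/4)/((-59257/132468))) = √(748171726/144839661 + (I*√610/4)/((-59257*1/132468))) = √(748171726/144839661 + (I*√610/4)/(-59257/132468)) = √(748171726/144839661 + (I*√610/4)*(-132468/59257)) = √(748171726/144839661 - 33117*I*√610/59257)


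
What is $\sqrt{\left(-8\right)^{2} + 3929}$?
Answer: $11 \sqrt{33} \approx 63.19$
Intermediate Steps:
$\sqrt{\left(-8\right)^{2} + 3929} = \sqrt{64 + 3929} = \sqrt{3993} = 11 \sqrt{33}$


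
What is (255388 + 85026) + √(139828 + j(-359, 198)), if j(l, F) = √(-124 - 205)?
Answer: 340414 + √(139828 + I*√329) ≈ 3.4079e+5 + 0.024253*I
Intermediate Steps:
j(l, F) = I*√329 (j(l, F) = √(-329) = I*√329)
(255388 + 85026) + √(139828 + j(-359, 198)) = (255388 + 85026) + √(139828 + I*√329) = 340414 + √(139828 + I*√329)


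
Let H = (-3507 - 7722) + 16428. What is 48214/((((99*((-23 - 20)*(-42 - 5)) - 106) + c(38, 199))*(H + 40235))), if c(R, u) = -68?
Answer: 24107/4541241885 ≈ 5.3085e-6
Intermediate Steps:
H = 5199 (H = -11229 + 16428 = 5199)
48214/((((99*((-23 - 20)*(-42 - 5)) - 106) + c(38, 199))*(H + 40235))) = 48214/((((99*((-23 - 20)*(-42 - 5)) - 106) - 68)*(5199 + 40235))) = 48214/((((99*(-43*(-47)) - 106) - 68)*45434)) = 48214/((((99*2021 - 106) - 68)*45434)) = 48214/((((200079 - 106) - 68)*45434)) = 48214/(((199973 - 68)*45434)) = 48214/((199905*45434)) = 48214/9082483770 = 48214*(1/9082483770) = 24107/4541241885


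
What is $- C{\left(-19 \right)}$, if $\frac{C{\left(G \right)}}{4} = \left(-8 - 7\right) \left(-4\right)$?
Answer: $-240$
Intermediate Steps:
$C{\left(G \right)} = 240$ ($C{\left(G \right)} = 4 \left(-8 - 7\right) \left(-4\right) = 4 \left(\left(-15\right) \left(-4\right)\right) = 4 \cdot 60 = 240$)
$- C{\left(-19 \right)} = \left(-1\right) 240 = -240$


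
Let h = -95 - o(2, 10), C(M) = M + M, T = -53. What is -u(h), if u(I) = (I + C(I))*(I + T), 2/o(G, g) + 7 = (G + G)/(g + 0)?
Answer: -15231250/363 ≈ -41959.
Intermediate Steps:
C(M) = 2*M
o(G, g) = 2/(-7 + 2*G/g) (o(G, g) = 2/(-7 + (G + G)/(g + 0)) = 2/(-7 + (2*G)/g) = 2/(-7 + 2*G/g))
h = -3125/33 (h = -95 - 2*10/(-7*10 + 2*2) = -95 - 2*10/(-70 + 4) = -95 - 2*10/(-66) = -95 - 2*10*(-1)/66 = -95 - 1*(-10/33) = -95 + 10/33 = -3125/33 ≈ -94.697)
u(I) = 3*I*(-53 + I) (u(I) = (I + 2*I)*(I - 53) = (3*I)*(-53 + I) = 3*I*(-53 + I))
-u(h) = -3*(-3125)*(-53 - 3125/33)/33 = -3*(-3125)*(-4874)/(33*33) = -1*15231250/363 = -15231250/363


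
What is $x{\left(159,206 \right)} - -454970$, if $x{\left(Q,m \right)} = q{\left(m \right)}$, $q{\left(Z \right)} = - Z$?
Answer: $454764$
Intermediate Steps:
$x{\left(Q,m \right)} = - m$
$x{\left(159,206 \right)} - -454970 = \left(-1\right) 206 - -454970 = -206 + 454970 = 454764$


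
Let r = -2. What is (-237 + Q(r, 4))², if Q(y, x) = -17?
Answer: 64516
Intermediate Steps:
(-237 + Q(r, 4))² = (-237 - 17)² = (-254)² = 64516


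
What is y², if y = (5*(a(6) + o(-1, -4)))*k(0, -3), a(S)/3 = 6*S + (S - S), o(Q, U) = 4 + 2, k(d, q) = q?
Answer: 2924100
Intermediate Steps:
o(Q, U) = 6
a(S) = 18*S (a(S) = 3*(6*S + (S - S)) = 3*(6*S + 0) = 3*(6*S) = 18*S)
y = -1710 (y = (5*(18*6 + 6))*(-3) = (5*(108 + 6))*(-3) = (5*114)*(-3) = 570*(-3) = -1710)
y² = (-1710)² = 2924100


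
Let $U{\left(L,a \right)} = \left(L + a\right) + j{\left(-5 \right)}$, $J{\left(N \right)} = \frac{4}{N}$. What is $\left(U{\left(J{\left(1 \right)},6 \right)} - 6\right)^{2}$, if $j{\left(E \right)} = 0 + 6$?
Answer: $100$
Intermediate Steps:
$j{\left(E \right)} = 6$
$U{\left(L,a \right)} = 6 + L + a$ ($U{\left(L,a \right)} = \left(L + a\right) + 6 = 6 + L + a$)
$\left(U{\left(J{\left(1 \right)},6 \right)} - 6\right)^{2} = \left(\left(6 + \frac{4}{1} + 6\right) - 6\right)^{2} = \left(\left(6 + 4 \cdot 1 + 6\right) - 6\right)^{2} = \left(\left(6 + 4 + 6\right) - 6\right)^{2} = \left(16 - 6\right)^{2} = 10^{2} = 100$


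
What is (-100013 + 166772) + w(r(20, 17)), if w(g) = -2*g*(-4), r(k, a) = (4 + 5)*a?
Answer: 67983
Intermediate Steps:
r(k, a) = 9*a
w(g) = 8*g
(-100013 + 166772) + w(r(20, 17)) = (-100013 + 166772) + 8*(9*17) = 66759 + 8*153 = 66759 + 1224 = 67983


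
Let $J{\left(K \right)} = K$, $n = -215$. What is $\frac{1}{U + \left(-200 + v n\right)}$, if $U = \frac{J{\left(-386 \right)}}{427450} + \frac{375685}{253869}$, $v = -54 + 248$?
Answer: $- \frac{54258152025}{2273878907087842} \approx -2.3862 \cdot 10^{-5}$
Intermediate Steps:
$v = 194$
$U = \frac{80244279908}{54258152025}$ ($U = - \frac{386}{427450} + \frac{375685}{253869} = \left(-386\right) \frac{1}{427450} + 375685 \cdot \frac{1}{253869} = - \frac{193}{213725} + \frac{375685}{253869} = \frac{80244279908}{54258152025} \approx 1.4789$)
$\frac{1}{U + \left(-200 + v n\right)} = \frac{1}{\frac{80244279908}{54258152025} + \left(-200 + 194 \left(-215\right)\right)} = \frac{1}{\frac{80244279908}{54258152025} - 41910} = \frac{1}{- \frac{2273878907087842}{54258152025}} = - \frac{54258152025}{2273878907087842}$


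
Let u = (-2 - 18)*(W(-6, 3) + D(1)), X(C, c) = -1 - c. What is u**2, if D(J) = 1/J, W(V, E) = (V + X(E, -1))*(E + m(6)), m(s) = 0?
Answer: 115600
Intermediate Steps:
W(V, E) = E*V (W(V, E) = (V + (-1 - 1*(-1)))*(E + 0) = (V + (-1 + 1))*E = (V + 0)*E = V*E = E*V)
u = 340 (u = (-2 - 18)*(3*(-6) + 1/1) = -20*(-18 + 1) = -20*(-17) = 340)
u**2 = 340**2 = 115600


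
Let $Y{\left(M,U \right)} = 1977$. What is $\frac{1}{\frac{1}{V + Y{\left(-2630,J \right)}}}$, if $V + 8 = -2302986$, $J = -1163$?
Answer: $-2301017$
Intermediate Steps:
$V = -2302994$ ($V = -8 - 2302986 = -2302994$)
$\frac{1}{\frac{1}{V + Y{\left(-2630,J \right)}}} = \frac{1}{\frac{1}{-2302994 + 1977}} = \frac{1}{\frac{1}{-2301017}} = \frac{1}{- \frac{1}{2301017}} = -2301017$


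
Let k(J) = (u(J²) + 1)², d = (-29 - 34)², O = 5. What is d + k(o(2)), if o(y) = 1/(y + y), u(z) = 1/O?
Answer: 99261/25 ≈ 3970.4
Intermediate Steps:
u(z) = ⅕ (u(z) = 1/5 = ⅕)
o(y) = 1/(2*y)
d = 3969 (d = (-63)² = 3969)
k(J) = 36/25 (k(J) = (⅕ + 1)² = (6/5)² = 36/25)
d + k(o(2)) = 3969 + 36/25 = 99261/25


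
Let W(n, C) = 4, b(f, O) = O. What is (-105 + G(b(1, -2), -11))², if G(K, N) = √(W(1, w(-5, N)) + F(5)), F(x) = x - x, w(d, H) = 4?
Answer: 10609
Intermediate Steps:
F(x) = 0
G(K, N) = 2 (G(K, N) = √(4 + 0) = √4 = 2)
(-105 + G(b(1, -2), -11))² = (-105 + 2)² = (-103)² = 10609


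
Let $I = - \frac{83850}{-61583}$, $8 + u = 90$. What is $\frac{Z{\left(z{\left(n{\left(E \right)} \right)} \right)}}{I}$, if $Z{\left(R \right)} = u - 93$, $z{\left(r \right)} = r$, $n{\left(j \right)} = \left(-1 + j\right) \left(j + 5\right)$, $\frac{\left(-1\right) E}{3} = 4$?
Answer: $- \frac{677413}{83850} \approx -8.0789$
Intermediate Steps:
$u = 82$ ($u = -8 + 90 = 82$)
$E = -12$ ($E = \left(-3\right) 4 = -12$)
$n{\left(j \right)} = \left(-1 + j\right) \left(5 + j\right)$
$Z{\left(R \right)} = -11$ ($Z{\left(R \right)} = 82 - 93 = -11$)
$I = \frac{83850}{61583}$ ($I = \left(-83850\right) \left(- \frac{1}{61583}\right) = \frac{83850}{61583} \approx 1.3616$)
$\frac{Z{\left(z{\left(n{\left(E \right)} \right)} \right)}}{I} = - \frac{11}{\frac{83850}{61583}} = \left(-11\right) \frac{61583}{83850} = - \frac{677413}{83850}$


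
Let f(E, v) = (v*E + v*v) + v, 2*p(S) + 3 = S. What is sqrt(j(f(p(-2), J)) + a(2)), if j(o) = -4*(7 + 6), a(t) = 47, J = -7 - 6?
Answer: I*sqrt(5) ≈ 2.2361*I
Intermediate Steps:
J = -13
p(S) = -3/2 + S/2
f(E, v) = v + v**2 + E*v (f(E, v) = (E*v + v**2) + v = (v**2 + E*v) + v = v + v**2 + E*v)
j(o) = -52 (j(o) = -4*13 = -52)
sqrt(j(f(p(-2), J)) + a(2)) = sqrt(-52 + 47) = sqrt(-5) = I*sqrt(5)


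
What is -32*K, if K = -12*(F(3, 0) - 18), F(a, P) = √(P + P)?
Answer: -6912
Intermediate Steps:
F(a, P) = √2*√P (F(a, P) = √(2*P) = √2*√P)
K = 216 (K = -12*(√2*√0 - 18) = -12*(√2*0 - 18) = -12*(0 - 18) = -12*(-18) = 216)
-32*K = -32*216 = -6912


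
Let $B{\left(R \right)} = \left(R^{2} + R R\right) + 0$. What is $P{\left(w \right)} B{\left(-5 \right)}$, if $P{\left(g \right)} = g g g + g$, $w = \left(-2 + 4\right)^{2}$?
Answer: $3400$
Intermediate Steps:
$w = 4$ ($w = 2^{2} = 4$)
$P{\left(g \right)} = g + g^{3}$ ($P{\left(g \right)} = g^{2} g + g = g^{3} + g = g + g^{3}$)
$B{\left(R \right)} = 2 R^{2}$ ($B{\left(R \right)} = \left(R^{2} + R^{2}\right) + 0 = 2 R^{2} + 0 = 2 R^{2}$)
$P{\left(w \right)} B{\left(-5 \right)} = \left(4 + 4^{3}\right) 2 \left(-5\right)^{2} = \left(4 + 64\right) 2 \cdot 25 = 68 \cdot 50 = 3400$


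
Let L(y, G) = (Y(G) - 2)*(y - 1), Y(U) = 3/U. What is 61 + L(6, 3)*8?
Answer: 21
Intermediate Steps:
L(y, G) = (-1 + y)*(-2 + 3/G) (L(y, G) = (3/G - 2)*(y - 1) = (-2 + 3/G)*(-1 + y) = (-1 + y)*(-2 + 3/G))
61 + L(6, 3)*8 = 61 + ((-3 + 3*6 + 2*3*(1 - 1*6))/3)*8 = 61 + ((-3 + 18 + 2*3*(1 - 6))/3)*8 = 61 + ((-3 + 18 + 2*3*(-5))/3)*8 = 61 + ((-3 + 18 - 30)/3)*8 = 61 + ((1/3)*(-15))*8 = 61 - 5*8 = 61 - 40 = 21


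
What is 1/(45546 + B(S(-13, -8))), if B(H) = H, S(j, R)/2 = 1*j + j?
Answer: 1/45494 ≈ 2.1981e-5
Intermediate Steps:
S(j, R) = 4*j (S(j, R) = 2*(1*j + j) = 2*(j + j) = 2*(2*j) = 4*j)
1/(45546 + B(S(-13, -8))) = 1/(45546 + 4*(-13)) = 1/(45546 - 52) = 1/45494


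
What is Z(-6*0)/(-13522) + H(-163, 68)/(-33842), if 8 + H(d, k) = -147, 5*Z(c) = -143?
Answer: 3829739/572014405 ≈ 0.0066952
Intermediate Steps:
Z(c) = -143/5 (Z(c) = (⅕)*(-143) = -143/5)
H(d, k) = -155 (H(d, k) = -8 - 147 = -155)
Z(-6*0)/(-13522) + H(-163, 68)/(-33842) = -143/5/(-13522) - 155/(-33842) = -143/5*(-1/13522) - 155*(-1/33842) = 143/67610 + 155/33842 = 3829739/572014405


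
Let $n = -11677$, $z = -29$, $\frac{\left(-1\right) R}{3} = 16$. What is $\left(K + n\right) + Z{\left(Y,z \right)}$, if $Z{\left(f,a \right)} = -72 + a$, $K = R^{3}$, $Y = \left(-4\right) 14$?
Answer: $-122370$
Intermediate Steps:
$R = -48$ ($R = \left(-3\right) 16 = -48$)
$Y = -56$
$K = -110592$ ($K = \left(-48\right)^{3} = -110592$)
$\left(K + n\right) + Z{\left(Y,z \right)} = \left(-110592 - 11677\right) - 101 = -122269 - 101 = -122370$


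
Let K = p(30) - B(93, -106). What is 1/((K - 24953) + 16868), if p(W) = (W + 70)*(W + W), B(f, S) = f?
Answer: -1/2178 ≈ -0.00045914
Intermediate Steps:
p(W) = 2*W*(70 + W) (p(W) = (70 + W)*(2*W) = 2*W*(70 + W))
K = 5907 (K = 2*30*(70 + 30) - 1*93 = 2*30*100 - 93 = 6000 - 93 = 5907)
1/((K - 24953) + 16868) = 1/((5907 - 24953) + 16868) = 1/(-19046 + 16868) = 1/(-2178) = -1/2178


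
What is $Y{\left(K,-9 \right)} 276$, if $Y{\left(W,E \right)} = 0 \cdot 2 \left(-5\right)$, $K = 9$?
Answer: $0$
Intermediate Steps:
$Y{\left(W,E \right)} = 0$ ($Y{\left(W,E \right)} = 0 \left(-5\right) = 0$)
$Y{\left(K,-9 \right)} 276 = 0 \cdot 276 = 0$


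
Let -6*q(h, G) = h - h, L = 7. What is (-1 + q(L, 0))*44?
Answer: -44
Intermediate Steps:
q(h, G) = 0 (q(h, G) = -(h - h)/6 = -⅙*0 = 0)
(-1 + q(L, 0))*44 = (-1 + 0)*44 = -1*44 = -44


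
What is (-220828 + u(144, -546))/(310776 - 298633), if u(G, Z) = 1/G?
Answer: -31799231/1748592 ≈ -18.186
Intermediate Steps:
(-220828 + u(144, -546))/(310776 - 298633) = (-220828 + 1/144)/(310776 - 298633) = (-220828 + 1/144)/12143 = -31799231/144*1/12143 = -31799231/1748592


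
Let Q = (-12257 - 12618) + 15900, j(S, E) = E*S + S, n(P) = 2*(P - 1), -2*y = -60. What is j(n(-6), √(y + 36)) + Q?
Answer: -8989 - 14*√66 ≈ -9102.7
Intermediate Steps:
y = 30 (y = -½*(-60) = 30)
n(P) = -2 + 2*P (n(P) = 2*(-1 + P) = -2 + 2*P)
j(S, E) = S + E*S
Q = -8975 (Q = -24875 + 15900 = -8975)
j(n(-6), √(y + 36)) + Q = (-2 + 2*(-6))*(1 + √(30 + 36)) - 8975 = (-2 - 12)*(1 + √66) - 8975 = -14*(1 + √66) - 8975 = (-14 - 14*√66) - 8975 = -8989 - 14*√66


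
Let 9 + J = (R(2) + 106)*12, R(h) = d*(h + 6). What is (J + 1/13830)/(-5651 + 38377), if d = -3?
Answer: 13484251/452600580 ≈ 0.029793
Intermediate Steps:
R(h) = -18 - 3*h (R(h) = -3*(h + 6) = -3*(6 + h) = -18 - 3*h)
J = 975 (J = -9 + ((-18 - 3*2) + 106)*12 = -9 + ((-18 - 6) + 106)*12 = -9 + (-24 + 106)*12 = -9 + 82*12 = -9 + 984 = 975)
(J + 1/13830)/(-5651 + 38377) = (975 + 1/13830)/(-5651 + 38377) = (975 + 1/13830)/32726 = (13484251/13830)*(1/32726) = 13484251/452600580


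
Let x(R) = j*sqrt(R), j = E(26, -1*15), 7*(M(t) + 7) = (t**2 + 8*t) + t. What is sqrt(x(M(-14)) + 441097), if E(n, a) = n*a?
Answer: sqrt(441097 - 390*sqrt(3)) ≈ 663.64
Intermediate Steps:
E(n, a) = a*n
M(t) = -7 + t**2/7 + 9*t/7 (M(t) = -7 + ((t**2 + 8*t) + t)/7 = -7 + (t**2 + 9*t)/7 = -7 + (t**2/7 + 9*t/7) = -7 + t**2/7 + 9*t/7)
j = -390 (j = -1*15*26 = -15*26 = -390)
x(R) = -390*sqrt(R)
sqrt(x(M(-14)) + 441097) = sqrt(-390*sqrt(-7 + (1/7)*(-14)**2 + (9/7)*(-14)) + 441097) = sqrt(-390*sqrt(-7 + (1/7)*196 - 18) + 441097) = sqrt(-390*sqrt(-7 + 28 - 18) + 441097) = sqrt(-390*sqrt(3) + 441097) = sqrt(441097 - 390*sqrt(3))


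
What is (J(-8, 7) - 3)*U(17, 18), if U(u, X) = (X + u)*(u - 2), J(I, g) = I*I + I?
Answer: 27825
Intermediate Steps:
J(I, g) = I + I² (J(I, g) = I² + I = I + I²)
U(u, X) = (-2 + u)*(X + u) (U(u, X) = (X + u)*(-2 + u) = (-2 + u)*(X + u))
(J(-8, 7) - 3)*U(17, 18) = (-8*(1 - 8) - 3)*(17² - 2*18 - 2*17 + 18*17) = (-8*(-7) - 3)*(289 - 36 - 34 + 306) = (56 - 3)*525 = 53*525 = 27825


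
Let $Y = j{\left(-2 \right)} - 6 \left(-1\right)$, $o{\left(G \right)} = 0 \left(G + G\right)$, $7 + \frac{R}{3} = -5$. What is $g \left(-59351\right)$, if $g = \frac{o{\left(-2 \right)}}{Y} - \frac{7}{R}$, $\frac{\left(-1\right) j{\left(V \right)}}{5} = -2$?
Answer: $- \frac{415457}{36} \approx -11540.0$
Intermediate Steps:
$R = -36$ ($R = -21 + 3 \left(-5\right) = -21 - 15 = -36$)
$j{\left(V \right)} = 10$ ($j{\left(V \right)} = \left(-5\right) \left(-2\right) = 10$)
$o{\left(G \right)} = 0$ ($o{\left(G \right)} = 0 \cdot 2 G = 0$)
$Y = 16$ ($Y = 10 - 6 \left(-1\right) = 10 - -6 = 10 + 6 = 16$)
$g = \frac{7}{36}$ ($g = \frac{0}{16} - \frac{7}{-36} = 0 \cdot \frac{1}{16} - - \frac{7}{36} = 0 + \frac{7}{36} = \frac{7}{36} \approx 0.19444$)
$g \left(-59351\right) = \frac{7}{36} \left(-59351\right) = - \frac{415457}{36}$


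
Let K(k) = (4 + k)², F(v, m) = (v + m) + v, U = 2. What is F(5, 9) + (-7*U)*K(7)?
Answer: -1675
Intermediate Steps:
F(v, m) = m + 2*v (F(v, m) = (m + v) + v = m + 2*v)
F(5, 9) + (-7*U)*K(7) = (9 + 2*5) + (-7*2)*(4 + 7)² = (9 + 10) - 14*11² = 19 - 14*121 = 19 - 1694 = -1675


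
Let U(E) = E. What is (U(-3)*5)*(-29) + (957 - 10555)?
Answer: -9163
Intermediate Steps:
(U(-3)*5)*(-29) + (957 - 10555) = -3*5*(-29) + (957 - 10555) = -15*(-29) - 9598 = 435 - 9598 = -9163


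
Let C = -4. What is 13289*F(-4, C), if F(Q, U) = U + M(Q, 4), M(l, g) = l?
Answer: -106312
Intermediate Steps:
F(Q, U) = Q + U (F(Q, U) = U + Q = Q + U)
13289*F(-4, C) = 13289*(-4 - 4) = 13289*(-8) = -106312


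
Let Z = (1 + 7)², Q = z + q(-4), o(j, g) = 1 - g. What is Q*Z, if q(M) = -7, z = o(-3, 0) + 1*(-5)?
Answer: -704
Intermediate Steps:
z = -4 (z = (1 - 1*0) + 1*(-5) = (1 + 0) - 5 = 1 - 5 = -4)
Q = -11 (Q = -4 - 7 = -11)
Z = 64 (Z = 8² = 64)
Q*Z = -11*64 = -704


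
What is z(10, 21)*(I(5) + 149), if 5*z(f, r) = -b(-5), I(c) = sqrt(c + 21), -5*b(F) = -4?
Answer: -596/25 - 4*sqrt(26)/25 ≈ -24.656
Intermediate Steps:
b(F) = 4/5 (b(F) = -1/5*(-4) = 4/5)
I(c) = sqrt(21 + c)
z(f, r) = -4/25 (z(f, r) = (-1*4/5)/5 = (1/5)*(-4/5) = -4/25)
z(10, 21)*(I(5) + 149) = -4*(sqrt(21 + 5) + 149)/25 = -4*(sqrt(26) + 149)/25 = -4*(149 + sqrt(26))/25 = -596/25 - 4*sqrt(26)/25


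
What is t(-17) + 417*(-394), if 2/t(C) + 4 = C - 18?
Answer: -6407624/39 ≈ -1.6430e+5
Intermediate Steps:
t(C) = 2/(-22 + C) (t(C) = 2/(-4 + (C - 18)) = 2/(-4 + (-18 + C)) = 2/(-22 + C))
t(-17) + 417*(-394) = 2/(-22 - 17) + 417*(-394) = 2/(-39) - 164298 = 2*(-1/39) - 164298 = -2/39 - 164298 = -6407624/39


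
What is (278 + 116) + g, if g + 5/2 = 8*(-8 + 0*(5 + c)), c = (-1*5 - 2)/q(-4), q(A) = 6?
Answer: 655/2 ≈ 327.50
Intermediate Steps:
c = -7/6 (c = (-1*5 - 2)/6 = (-5 - 2)*(⅙) = -7*⅙ = -7/6 ≈ -1.1667)
g = -133/2 (g = -5/2 + 8*(-8 + 0*(5 - 7/6)) = -5/2 + 8*(-8 + 0*(23/6)) = -5/2 + 8*(-8 + 0) = -5/2 + 8*(-8) = -5/2 - 64 = -133/2 ≈ -66.500)
(278 + 116) + g = (278 + 116) - 133/2 = 394 - 133/2 = 655/2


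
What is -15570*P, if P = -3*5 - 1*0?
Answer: 233550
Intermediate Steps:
P = -15 (P = -15 + 0 = -15)
-15570*P = -15570*(-15) = 233550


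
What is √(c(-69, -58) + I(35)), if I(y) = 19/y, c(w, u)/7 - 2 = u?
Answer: I*√479535/35 ≈ 19.785*I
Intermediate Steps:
c(w, u) = 14 + 7*u
√(c(-69, -58) + I(35)) = √((14 + 7*(-58)) + 19/35) = √((14 - 406) + 19*(1/35)) = √(-392 + 19/35) = √(-13701/35) = I*√479535/35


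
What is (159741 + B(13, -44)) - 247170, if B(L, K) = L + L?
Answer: -87403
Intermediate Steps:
B(L, K) = 2*L
(159741 + B(13, -44)) - 247170 = (159741 + 2*13) - 247170 = (159741 + 26) - 247170 = 159767 - 247170 = -87403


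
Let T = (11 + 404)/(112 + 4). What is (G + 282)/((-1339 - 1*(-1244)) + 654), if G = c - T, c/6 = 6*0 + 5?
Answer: 35777/64844 ≈ 0.55174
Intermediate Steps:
c = 30 (c = 6*(6*0 + 5) = 6*(0 + 5) = 6*5 = 30)
T = 415/116 ≈ 3.5776
G = 3065/116 (G = 30 - 1*415/116 = 30 - 415/116 = 3065/116 ≈ 26.422)
(G + 282)/((-1339 - 1*(-1244)) + 654) = (3065/116 + 282)/((-1339 - 1*(-1244)) + 654) = 35777/(116*((-1339 + 1244) + 654)) = 35777/(116*(-95 + 654)) = (35777/116)/559 = (35777/116)*(1/559) = 35777/64844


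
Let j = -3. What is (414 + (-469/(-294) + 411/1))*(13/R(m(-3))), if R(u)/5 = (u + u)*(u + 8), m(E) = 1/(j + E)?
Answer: -1353963/1645 ≈ -823.08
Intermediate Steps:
m(E) = 1/(-3 + E)
R(u) = 10*u*(8 + u) (R(u) = 5*((u + u)*(u + 8)) = 5*((2*u)*(8 + u)) = 5*(2*u*(8 + u)) = 10*u*(8 + u))
(414 + (-469/(-294) + 411/1))*(13/R(m(-3))) = (414 + (-469/(-294) + 411/1))*(13/((10*(8 + 1/(-3 - 3))/(-3 - 3)))) = (414 + (-469*(-1/294) + 411*1))*(13/((10*(8 + 1/(-6))/(-6)))) = (414 + (67/42 + 411))*(13/((10*(-1/6)*(8 - 1/6)))) = (414 + 17329/42)*(13/((10*(-1/6)*(47/6)))) = 34717*(13/(-235/18))/42 = 34717*(13*(-18/235))/42 = (34717/42)*(-234/235) = -1353963/1645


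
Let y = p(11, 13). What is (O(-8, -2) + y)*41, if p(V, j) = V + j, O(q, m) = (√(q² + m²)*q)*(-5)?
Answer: 984 + 3280*√17 ≈ 14508.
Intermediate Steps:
O(q, m) = -5*q*√(m² + q²) (O(q, m) = (√(m² + q²)*q)*(-5) = (q*√(m² + q²))*(-5) = -5*q*√(m² + q²))
y = 24 (y = 11 + 13 = 24)
(O(-8, -2) + y)*41 = (-5*(-8)*√((-2)² + (-8)²) + 24)*41 = (-5*(-8)*√(4 + 64) + 24)*41 = (-5*(-8)*√68 + 24)*41 = (-5*(-8)*2*√17 + 24)*41 = (80*√17 + 24)*41 = (24 + 80*√17)*41 = 984 + 3280*√17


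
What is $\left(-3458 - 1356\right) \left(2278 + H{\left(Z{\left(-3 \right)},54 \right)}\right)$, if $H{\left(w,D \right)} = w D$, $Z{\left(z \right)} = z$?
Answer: $-10186424$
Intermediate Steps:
$H{\left(w,D \right)} = D w$
$\left(-3458 - 1356\right) \left(2278 + H{\left(Z{\left(-3 \right)},54 \right)}\right) = \left(-3458 - 1356\right) \left(2278 + 54 \left(-3\right)\right) = - 4814 \left(2278 - 162\right) = \left(-4814\right) 2116 = -10186424$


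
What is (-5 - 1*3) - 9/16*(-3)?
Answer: -101/16 ≈ -6.3125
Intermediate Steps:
(-5 - 1*3) - 9/16*(-3) = (-5 - 3) - 9*1/16*(-3) = -8 - 9/16*(-3) = -8 + 27/16 = -101/16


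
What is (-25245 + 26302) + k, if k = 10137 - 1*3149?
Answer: 8045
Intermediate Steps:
k = 6988 (k = 10137 - 3149 = 6988)
(-25245 + 26302) + k = (-25245 + 26302) + 6988 = 1057 + 6988 = 8045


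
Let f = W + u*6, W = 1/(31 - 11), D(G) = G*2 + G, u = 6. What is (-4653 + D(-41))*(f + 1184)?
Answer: -29134794/5 ≈ -5.8270e+6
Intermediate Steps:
D(G) = 3*G (D(G) = 2*G + G = 3*G)
W = 1/20 ≈ 0.050000
f = 721/20 (f = 1/20 + 6*6 = 1/20 + 36 = 721/20 ≈ 36.050)
(-4653 + D(-41))*(f + 1184) = (-4653 + 3*(-41))*(721/20 + 1184) = (-4653 - 123)*(24401/20) = -4776*24401/20 = -29134794/5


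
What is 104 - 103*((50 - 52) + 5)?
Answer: -205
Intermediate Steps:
104 - 103*((50 - 52) + 5) = 104 - 103*(-2 + 5) = 104 - 103*3 = 104 - 309 = -205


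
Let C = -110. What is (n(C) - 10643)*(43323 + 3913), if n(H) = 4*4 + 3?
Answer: -501835264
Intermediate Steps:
n(H) = 19 (n(H) = 16 + 3 = 19)
(n(C) - 10643)*(43323 + 3913) = (19 - 10643)*(43323 + 3913) = -10624*47236 = -501835264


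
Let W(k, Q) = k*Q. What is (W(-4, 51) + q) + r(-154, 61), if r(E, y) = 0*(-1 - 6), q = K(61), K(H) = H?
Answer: -143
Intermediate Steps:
W(k, Q) = Q*k
q = 61
r(E, y) = 0 (r(E, y) = 0*(-7) = 0)
(W(-4, 51) + q) + r(-154, 61) = (51*(-4) + 61) + 0 = (-204 + 61) + 0 = -143 + 0 = -143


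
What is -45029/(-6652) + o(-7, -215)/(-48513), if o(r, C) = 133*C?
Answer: 2374705817/322708476 ≈ 7.3587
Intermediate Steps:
-45029/(-6652) + o(-7, -215)/(-48513) = -45029/(-6652) + (133*(-215))/(-48513) = -45029*(-1/6652) - 28595*(-1/48513) = 45029/6652 + 28595/48513 = 2374705817/322708476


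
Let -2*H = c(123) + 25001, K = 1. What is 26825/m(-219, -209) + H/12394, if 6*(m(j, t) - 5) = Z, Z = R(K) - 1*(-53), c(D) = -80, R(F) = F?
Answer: 332294603/173516 ≈ 1915.1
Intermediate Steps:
Z = 54 (Z = 1 - 1*(-53) = 1 + 53 = 54)
m(j, t) = 14 (m(j, t) = 5 + (⅙)*54 = 5 + 9 = 14)
H = -24921/2 (H = -(-80 + 25001)/2 = -½*24921 = -24921/2 ≈ -12461.)
26825/m(-219, -209) + H/12394 = 26825/14 - 24921/2/12394 = 26825*(1/14) - 24921/2*1/12394 = 26825/14 - 24921/24788 = 332294603/173516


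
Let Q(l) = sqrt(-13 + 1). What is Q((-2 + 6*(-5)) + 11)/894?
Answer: I*sqrt(3)/447 ≈ 0.0038748*I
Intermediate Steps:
Q(l) = 2*I*sqrt(3) (Q(l) = sqrt(-12) = 2*I*sqrt(3))
Q((-2 + 6*(-5)) + 11)/894 = (2*I*sqrt(3))/894 = (2*I*sqrt(3))*(1/894) = I*sqrt(3)/447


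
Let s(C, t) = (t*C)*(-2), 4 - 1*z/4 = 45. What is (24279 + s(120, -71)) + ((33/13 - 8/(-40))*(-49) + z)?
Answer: 2666353/65 ≈ 41021.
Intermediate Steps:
z = -164 (z = 16 - 4*45 = 16 - 180 = -164)
s(C, t) = -2*C*t (s(C, t) = (C*t)*(-2) = -2*C*t)
(24279 + s(120, -71)) + ((33/13 - 8/(-40))*(-49) + z) = (24279 - 2*120*(-71)) + ((33/13 - 8/(-40))*(-49) - 164) = (24279 + 17040) + ((33*(1/13) - 8*(-1/40))*(-49) - 164) = 41319 + ((33/13 + ⅕)*(-49) - 164) = 41319 + ((178/65)*(-49) - 164) = 41319 + (-8722/65 - 164) = 41319 - 19382/65 = 2666353/65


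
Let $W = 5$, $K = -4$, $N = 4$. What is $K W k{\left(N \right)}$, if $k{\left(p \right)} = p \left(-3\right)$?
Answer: $240$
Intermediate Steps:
$k{\left(p \right)} = - 3 p$
$K W k{\left(N \right)} = \left(-4\right) 5 \left(\left(-3\right) 4\right) = \left(-20\right) \left(-12\right) = 240$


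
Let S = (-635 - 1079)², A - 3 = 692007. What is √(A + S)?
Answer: √3629806 ≈ 1905.2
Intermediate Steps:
A = 692010 (A = 3 + 692007 = 692010)
S = 2937796 (S = (-1714)² = 2937796)
√(A + S) = √(692010 + 2937796) = √3629806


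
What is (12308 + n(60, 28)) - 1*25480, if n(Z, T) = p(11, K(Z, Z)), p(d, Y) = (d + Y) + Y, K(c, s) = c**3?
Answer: 418839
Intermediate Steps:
p(d, Y) = d + 2*Y (p(d, Y) = (Y + d) + Y = d + 2*Y)
n(Z, T) = 11 + 2*Z**3
(12308 + n(60, 28)) - 1*25480 = (12308 + (11 + 2*60**3)) - 1*25480 = (12308 + (11 + 2*216000)) - 25480 = (12308 + (11 + 432000)) - 25480 = (12308 + 432011) - 25480 = 444319 - 25480 = 418839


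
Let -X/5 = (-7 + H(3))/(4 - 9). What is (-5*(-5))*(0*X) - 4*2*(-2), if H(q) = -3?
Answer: 16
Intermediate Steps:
X = -10 (X = -5*(-7 - 3)/(4 - 9) = -(-50)/(-5) = -(-50)*(-1)/5 = -5*2 = -10)
(-5*(-5))*(0*X) - 4*2*(-2) = (-5*(-5))*(0*(-10)) - 4*2*(-2) = 25*0 - 8*(-2) = 0 + 16 = 16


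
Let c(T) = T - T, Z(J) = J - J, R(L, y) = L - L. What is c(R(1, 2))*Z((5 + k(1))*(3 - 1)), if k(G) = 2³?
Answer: 0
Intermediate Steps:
R(L, y) = 0
k(G) = 8
Z(J) = 0
c(T) = 0
c(R(1, 2))*Z((5 + k(1))*(3 - 1)) = 0*0 = 0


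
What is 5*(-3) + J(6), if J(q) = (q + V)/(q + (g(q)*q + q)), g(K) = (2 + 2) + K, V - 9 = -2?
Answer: -1067/72 ≈ -14.819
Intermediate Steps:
V = 7 (V = 9 - 2 = 7)
g(K) = 4 + K
J(q) = (7 + q)/(2*q + q*(4 + q)) (J(q) = (q + 7)/(q + ((4 + q)*q + q)) = (7 + q)/(q + (q*(4 + q) + q)) = (7 + q)/(q + (q + q*(4 + q))) = (7 + q)/(2*q + q*(4 + q)))
5*(-3) + J(6) = 5*(-3) + (7 + 6)/(6*(6 + 6)) = -15 + (⅙)*13/12 = -15 + (⅙)*(1/12)*13 = -15 + 13/72 = -1067/72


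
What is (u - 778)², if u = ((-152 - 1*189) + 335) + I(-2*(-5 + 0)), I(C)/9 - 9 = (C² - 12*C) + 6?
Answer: 687241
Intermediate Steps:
I(C) = 135 - 108*C + 9*C² (I(C) = 81 + 9*((C² - 12*C) + 6) = 81 + 9*(6 + C² - 12*C) = 81 + (54 - 108*C + 9*C²) = 135 - 108*C + 9*C²)
u = -51 (u = ((-152 - 1*189) + 335) + (135 - (-216)*(-5 + 0) + 9*(-2*(-5 + 0))²) = ((-152 - 189) + 335) + (135 - (-216)*(-5) + 9*(-2*(-5))²) = (-341 + 335) + (135 - 108*10 + 9*10²) = -6 + (135 - 1080 + 9*100) = -6 + (135 - 1080 + 900) = -6 - 45 = -51)
(u - 778)² = (-51 - 778)² = (-829)² = 687241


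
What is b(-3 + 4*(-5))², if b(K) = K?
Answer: 529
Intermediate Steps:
b(-3 + 4*(-5))² = (-3 + 4*(-5))² = (-3 - 20)² = (-23)² = 529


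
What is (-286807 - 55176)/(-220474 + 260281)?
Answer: -341983/39807 ≈ -8.5910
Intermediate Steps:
(-286807 - 55176)/(-220474 + 260281) = -341983/39807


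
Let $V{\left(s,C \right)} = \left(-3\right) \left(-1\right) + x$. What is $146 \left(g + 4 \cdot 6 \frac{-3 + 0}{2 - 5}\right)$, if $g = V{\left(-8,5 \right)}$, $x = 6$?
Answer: $4818$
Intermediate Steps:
$V{\left(s,C \right)} = 9$ ($V{\left(s,C \right)} = \left(-3\right) \left(-1\right) + 6 = 3 + 6 = 9$)
$g = 9$
$146 \left(g + 4 \cdot 6 \frac{-3 + 0}{2 - 5}\right) = 146 \left(9 + 4 \cdot 6 \frac{-3 + 0}{2 - 5}\right) = 146 \left(9 + 24 \left(- \frac{3}{-3}\right)\right) = 146 \left(9 + 24 \left(\left(-3\right) \left(- \frac{1}{3}\right)\right)\right) = 146 \left(9 + 24 \cdot 1\right) = 146 \left(9 + 24\right) = 146 \cdot 33 = 4818$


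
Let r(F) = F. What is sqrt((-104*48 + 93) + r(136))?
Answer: I*sqrt(4763) ≈ 69.015*I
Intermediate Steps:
sqrt((-104*48 + 93) + r(136)) = sqrt((-104*48 + 93) + 136) = sqrt((-4992 + 93) + 136) = sqrt(-4899 + 136) = sqrt(-4763) = I*sqrt(4763)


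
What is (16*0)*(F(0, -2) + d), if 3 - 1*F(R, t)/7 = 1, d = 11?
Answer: 0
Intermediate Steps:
F(R, t) = 14 (F(R, t) = 21 - 7*1 = 21 - 7 = 14)
(16*0)*(F(0, -2) + d) = (16*0)*(14 + 11) = 0*25 = 0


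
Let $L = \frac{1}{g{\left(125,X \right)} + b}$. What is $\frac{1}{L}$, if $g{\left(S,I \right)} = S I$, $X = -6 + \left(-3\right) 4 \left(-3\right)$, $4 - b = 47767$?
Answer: $-44013$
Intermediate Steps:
$b = -47763$ ($b = 4 - 47767 = -47763$)
$X = 30$ ($X = -6 - -36 = -6 + 36 = 30$)
$g{\left(S,I \right)} = I S$
$L = - \frac{1}{44013}$ ($L = \frac{1}{30 \cdot 125 - 47763} = \frac{1}{3750 - 47763} = \frac{1}{-44013} = - \frac{1}{44013} \approx -2.2721 \cdot 10^{-5}$)
$\frac{1}{L} = \frac{1}{- \frac{1}{44013}} = -44013$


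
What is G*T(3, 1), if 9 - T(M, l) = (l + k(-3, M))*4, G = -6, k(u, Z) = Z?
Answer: 42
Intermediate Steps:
T(M, l) = 9 - 4*M - 4*l (T(M, l) = 9 - (l + M)*4 = 9 - (M + l)*4 = 9 - (4*M + 4*l) = 9 + (-4*M - 4*l) = 9 - 4*M - 4*l)
G*T(3, 1) = -6*(9 - 4*3 - 4*1) = -6*(9 - 12 - 4) = -6*(-7) = 42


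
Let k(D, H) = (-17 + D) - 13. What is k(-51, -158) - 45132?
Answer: -45213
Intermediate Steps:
k(D, H) = -30 + D
k(-51, -158) - 45132 = (-30 - 51) - 45132 = -81 - 45132 = -45213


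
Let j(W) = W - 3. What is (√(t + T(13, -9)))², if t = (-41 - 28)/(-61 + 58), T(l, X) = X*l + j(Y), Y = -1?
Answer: -98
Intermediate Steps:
j(W) = -3 + W
T(l, X) = -4 + X*l (T(l, X) = X*l + (-3 - 1) = X*l - 4 = -4 + X*l)
t = 23 (t = -69/(-3) = -69*(-⅓) = 23)
(√(t + T(13, -9)))² = (√(23 + (-4 - 9*13)))² = (√(23 + (-4 - 117)))² = (√(23 - 121))² = (√(-98))² = (7*I*√2)² = -98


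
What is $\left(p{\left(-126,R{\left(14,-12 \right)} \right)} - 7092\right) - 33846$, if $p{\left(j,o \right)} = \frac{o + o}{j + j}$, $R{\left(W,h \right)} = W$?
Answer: $- \frac{368443}{9} \approx -40938.0$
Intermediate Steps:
$p{\left(j,o \right)} = \frac{o}{j}$ ($p{\left(j,o \right)} = \frac{2 o}{2 j} = 2 o \frac{1}{2 j} = \frac{o}{j}$)
$\left(p{\left(-126,R{\left(14,-12 \right)} \right)} - 7092\right) - 33846 = \left(\frac{14}{-126} - 7092\right) - 33846 = \left(14 \left(- \frac{1}{126}\right) - 7092\right) - 33846 = \left(- \frac{1}{9} - 7092\right) - 33846 = - \frac{63829}{9} - 33846 = - \frac{368443}{9}$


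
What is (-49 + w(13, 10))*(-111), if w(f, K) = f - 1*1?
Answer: 4107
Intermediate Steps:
w(f, K) = -1 + f (w(f, K) = f - 1 = -1 + f)
(-49 + w(13, 10))*(-111) = (-49 + (-1 + 13))*(-111) = (-49 + 12)*(-111) = -37*(-111) = 4107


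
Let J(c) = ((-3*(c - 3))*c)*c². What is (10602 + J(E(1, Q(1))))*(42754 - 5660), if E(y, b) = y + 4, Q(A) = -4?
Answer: 365450088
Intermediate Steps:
E(y, b) = 4 + y
J(c) = c³*(9 - 3*c) (J(c) = ((-3*(-3 + c))*c)*c² = ((9 - 3*c)*c)*c² = (c*(9 - 3*c))*c² = c³*(9 - 3*c))
(10602 + J(E(1, Q(1))))*(42754 - 5660) = (10602 + 3*(4 + 1)³*(3 - (4 + 1)))*(42754 - 5660) = (10602 + 3*5³*(3 - 1*5))*37094 = (10602 + 3*125*(3 - 5))*37094 = (10602 + 3*125*(-2))*37094 = (10602 - 750)*37094 = 9852*37094 = 365450088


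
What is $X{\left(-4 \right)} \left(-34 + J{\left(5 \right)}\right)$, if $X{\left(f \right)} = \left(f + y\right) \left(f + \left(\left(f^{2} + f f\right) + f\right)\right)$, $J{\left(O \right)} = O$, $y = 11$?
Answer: $-4872$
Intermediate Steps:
$X{\left(f \right)} = \left(11 + f\right) \left(2 f + 2 f^{2}\right)$ ($X{\left(f \right)} = \left(f + 11\right) \left(f + \left(\left(f^{2} + f f\right) + f\right)\right) = \left(11 + f\right) \left(f + \left(\left(f^{2} + f^{2}\right) + f\right)\right) = \left(11 + f\right) \left(f + \left(2 f^{2} + f\right)\right) = \left(11 + f\right) \left(f + \left(f + 2 f^{2}\right)\right) = \left(11 + f\right) \left(2 f + 2 f^{2}\right)$)
$X{\left(-4 \right)} \left(-34 + J{\left(5 \right)}\right) = 2 \left(-4\right) \left(11 + \left(-4\right)^{2} + 12 \left(-4\right)\right) \left(-34 + 5\right) = 2 \left(-4\right) \left(11 + 16 - 48\right) \left(-29\right) = 2 \left(-4\right) \left(-21\right) \left(-29\right) = 168 \left(-29\right) = -4872$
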